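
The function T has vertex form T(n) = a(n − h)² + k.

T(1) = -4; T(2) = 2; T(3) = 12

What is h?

0

First differences 6, 10; second difference 4 = 2a, so a = 2.
Expanding, the n-coefficient is −2ah = -4h; matching it to the data gives h = 0, and then k = -6.
So T(n) = 2(n + 0)² − 6.
Hence h = 0.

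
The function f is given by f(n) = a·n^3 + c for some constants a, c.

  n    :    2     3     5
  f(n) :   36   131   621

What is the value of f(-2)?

-44

From f(2) = 36 and f(3) = 131: 8a + c = 36 and 27a + c = 131.
Subtracting: 19a = 95, so a = 5; then c = 36 − 5·8 = -4.
So f(n) = 5n³ − 4, and f(-2) = -44.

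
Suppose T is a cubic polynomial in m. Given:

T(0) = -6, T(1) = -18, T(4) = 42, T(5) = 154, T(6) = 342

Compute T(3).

-12

Write T(m) = am³ + bm² + cm + d; the 5 given values yield a linear system in the 4 coefficients.
Solving, T(m) = 3m³ - 7m² - 8m - 6.
Then T(3) = -12.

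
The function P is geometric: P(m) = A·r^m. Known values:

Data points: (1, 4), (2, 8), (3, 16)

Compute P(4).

Consecutive ratio: 8/4 = 2, and 16/8 = 2, so r = 2.
Then A·2^1 = 4 gives A = 2, and P(m) = 2·2^m.
P(4) = 2·2^4 = 32.

32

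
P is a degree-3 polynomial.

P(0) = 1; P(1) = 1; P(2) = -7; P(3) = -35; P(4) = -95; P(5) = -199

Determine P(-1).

Write P(n) = an³ + bn² + cn + d; the 6 given values yield a linear system in the 4 coefficients.
Solving, P(n) = -2n³ + 2n² + 1.
Then P(-1) = 5.

5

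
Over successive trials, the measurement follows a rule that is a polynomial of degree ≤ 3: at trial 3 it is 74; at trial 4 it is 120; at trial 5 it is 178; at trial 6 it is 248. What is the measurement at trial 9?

Write the value at n as P(n).
Write P(n) = an³ + bn² + cn + d; the 4 given values yield a linear system in the 4 coefficients.
Solving, the leading coefficient vanishes, and P(n) = 6n² + 4n + 8.
Then P(9) = 530.

530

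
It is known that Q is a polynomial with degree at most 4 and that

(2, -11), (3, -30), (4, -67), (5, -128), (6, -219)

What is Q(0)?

-3

Write Q(k) = ak^4 + bk³ + ck² + dk + e; the 5 given values yield a linear system in the 5 coefficients.
Solving, the leading coefficient vanishes, and Q(k) = -k³ - 3.
The constant term is Q(0) = -3.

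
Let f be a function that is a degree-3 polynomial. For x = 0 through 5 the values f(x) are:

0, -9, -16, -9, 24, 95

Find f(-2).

-24

Write f(x) = ax³ + bx² + cx + d; the 6 given values yield a linear system in the 4 coefficients.
Solving, f(x) = 2x³ - 5x² - 6x.
Then f(-2) = -24.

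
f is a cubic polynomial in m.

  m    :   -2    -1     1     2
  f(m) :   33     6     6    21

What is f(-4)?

Write f(m) = am³ + bm² + cm + d; the 4 given values yield a linear system in the 4 coefficients.
Solving, f(m) = -m³ + 7m² + m - 1.
Then f(-4) = 171.

171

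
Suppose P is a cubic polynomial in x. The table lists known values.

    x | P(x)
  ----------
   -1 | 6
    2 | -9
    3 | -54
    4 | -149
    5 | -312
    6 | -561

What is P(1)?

Write P(x) = ax³ + bx² + cx + d; the 6 given values yield a linear system in the 4 coefficients.
Solving, P(x) = -3x³ + 2x² + 2x + 3.
Then P(1) = 4.

4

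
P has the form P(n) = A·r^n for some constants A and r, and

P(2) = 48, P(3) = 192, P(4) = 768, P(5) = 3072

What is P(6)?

Consecutive ratio: 192/48 = 4, and 768/192 = 4, so r = 4.
Then A·4^2 = 48 gives A = 3, and P(n) = 3·4^n.
P(6) = 3·4^6 = 12288.

12288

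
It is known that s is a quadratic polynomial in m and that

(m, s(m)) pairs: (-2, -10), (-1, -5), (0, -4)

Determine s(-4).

Write s(m) = am² + bm + c; the 3 given values yield a linear system in the 3 coefficients.
Solving, s(m) = -2m² - m - 4.
Then s(-4) = -32.

-32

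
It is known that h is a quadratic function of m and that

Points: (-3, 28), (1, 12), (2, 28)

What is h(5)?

124

Write h(m) = am² + bm + c; the 3 given values yield a linear system in the 3 coefficients.
Solving, h(m) = 4m² + 4m + 4.
Then h(5) = 124.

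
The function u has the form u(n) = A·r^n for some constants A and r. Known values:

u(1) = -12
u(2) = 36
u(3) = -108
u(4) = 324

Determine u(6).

Consecutive ratio: 36/(-12) = -3, and -108/36 = -3, so r = -3.
Then A·(-3)^1 = -12 gives A = 4, and u(n) = 4·(-3)^n.
u(6) = 4·(-3)^6 = 2916.

2916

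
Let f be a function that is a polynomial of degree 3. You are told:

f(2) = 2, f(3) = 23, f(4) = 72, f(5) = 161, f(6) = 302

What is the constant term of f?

First differences: 21, 49, 89, 141. Second differences: 28, 40, 52. Third differences: 12, 12.
Level-3 differences are constant, so f has degree 3.
Fitting a degree-3 polynomial gives f(t) = 2t³ - 4t² + 3t - 4.
The constant term is f(0) = -4.

-4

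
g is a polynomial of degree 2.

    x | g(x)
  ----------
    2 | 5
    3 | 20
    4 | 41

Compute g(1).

-4

Write g(x) = ax² + bx + c; the 3 given values yield a linear system in the 3 coefficients.
Solving, g(x) = 3x² - 7.
Then g(1) = -4.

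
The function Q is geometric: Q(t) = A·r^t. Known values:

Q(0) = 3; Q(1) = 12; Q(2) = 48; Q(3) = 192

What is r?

4

Consecutive ratio: 12/3 = 4, and 48/12 = 4, so r = 4.
Then A·4^0 = 3 gives A = 3, and Q(t) = 3·4^t.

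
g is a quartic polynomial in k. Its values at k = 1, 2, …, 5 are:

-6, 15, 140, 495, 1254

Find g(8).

Write g(k) = ak^4 + bk³ + ck² + dk + e; the 5 given values yield a linear system in the 5 coefficients.
Solving, g(k) = 2k^4 + k³ - 4k² - 4k - 1.
Then g(8) = 8415.

8415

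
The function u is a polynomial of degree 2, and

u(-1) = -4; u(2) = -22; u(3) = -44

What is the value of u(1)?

-8

Write u(m) = am² + bm + c; the 3 given values yield a linear system in the 3 coefficients.
Solving, u(m) = -4m² - 2m - 2.
Then u(1) = -8.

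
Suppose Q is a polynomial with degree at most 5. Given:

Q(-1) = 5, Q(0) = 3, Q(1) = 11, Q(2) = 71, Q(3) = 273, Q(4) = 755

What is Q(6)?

First differences: -2, 8, 60, 202, 482. Second differences: 10, 52, 142, 280. Third differences: 42, 90, 138. Fourth differences: 48, 48.
Level-4 differences are constant, so Q has degree 4.
Fitting a degree-4 polynomial gives Q(m) = 2m^4 + 3m³ + 3m² + 3.
Then Q(6) = 3351.

3351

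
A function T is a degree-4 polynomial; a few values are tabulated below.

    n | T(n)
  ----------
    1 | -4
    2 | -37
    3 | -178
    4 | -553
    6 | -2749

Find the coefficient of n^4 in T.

Write T(n) = an^4 + bn³ + cn² + dn + e; the 5 given values yield a linear system in the 5 coefficients.
Solving, T(n) = -2n^4 - n³ + 2n² - 2n - 1.
The coefficient of n^4 is -2.

-2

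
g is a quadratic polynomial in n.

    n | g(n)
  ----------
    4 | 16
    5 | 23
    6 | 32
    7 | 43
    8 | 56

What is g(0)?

First differences: 7, 9, 11, 13. Second differences: 2, 2, 2.
Level-2 differences are constant, so g has degree 2.
Fitting a degree-2 polynomial gives g(n) = n² - 2n + 8.
The constant term is g(0) = 8.

8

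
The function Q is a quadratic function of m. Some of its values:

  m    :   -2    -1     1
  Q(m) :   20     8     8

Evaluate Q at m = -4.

Write Q(m) = am² + bm + c; the 3 given values yield a linear system in the 3 coefficients.
Solving, Q(m) = 4m² + 4.
Then Q(-4) = 68.

68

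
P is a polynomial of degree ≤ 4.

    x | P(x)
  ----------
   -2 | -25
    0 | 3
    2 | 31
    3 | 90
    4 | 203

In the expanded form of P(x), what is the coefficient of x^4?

0

Write P(x) = ax^4 + bx³ + cx² + dx + e; the 5 given values yield a linear system in the 5 coefficients.
Solving, the leading coefficient vanishes, and P(x) = 3x³ + 2x + 3.
The coefficient of x^4 is 0.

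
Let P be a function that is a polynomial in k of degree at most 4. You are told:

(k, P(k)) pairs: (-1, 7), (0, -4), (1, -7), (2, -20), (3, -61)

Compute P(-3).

125

Write P(k) = ak^4 + bk³ + ck² + dk + e; the 5 given values yield a linear system in the 5 coefficients.
Solving, the leading coefficient vanishes, and P(k) = -3k³ + 4k² - 4k - 4.
Then P(-3) = 125.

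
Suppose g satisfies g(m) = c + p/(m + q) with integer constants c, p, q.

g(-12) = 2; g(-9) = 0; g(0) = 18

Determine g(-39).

(g(m) − c)(m + q) = p for each data point; the three points give a linear system in c and q, then p follows.
Solving: c = 6, q = 3, p = 36, so g(m) = 6 + 36/(m + 3).
Then g(-39) = 6 + 36/(-36) = 5.

5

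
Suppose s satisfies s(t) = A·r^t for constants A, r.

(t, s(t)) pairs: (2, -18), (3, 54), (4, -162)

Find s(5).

Consecutive ratio: 54/(-18) = -3, and -162/54 = -3, so r = -3.
Then A·(-3)^2 = -18 gives A = -2, and s(t) = -2·(-3)^t.
s(5) = -2·(-3)^5 = 486.

486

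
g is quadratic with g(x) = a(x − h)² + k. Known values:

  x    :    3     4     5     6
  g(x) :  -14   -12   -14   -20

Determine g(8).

First differences 2, -2, -6; second difference -4 = 2a, so a = -2.
Expanding, the x-coefficient is −2ah = 4h; matching it to the data gives h = 4, and then k = -12.
So g(x) = -2(x − 4)² − 12.
g(8) = -2·4² − 12 = -44.

-44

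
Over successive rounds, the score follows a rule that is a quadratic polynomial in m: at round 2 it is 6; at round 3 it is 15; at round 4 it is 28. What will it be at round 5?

45

Write the value at m as Q(m).
Write Q(m) = am² + bm + c; the 3 given values yield a linear system in the 3 coefficients.
Solving, Q(m) = 2m² - m.
Then Q(5) = 45.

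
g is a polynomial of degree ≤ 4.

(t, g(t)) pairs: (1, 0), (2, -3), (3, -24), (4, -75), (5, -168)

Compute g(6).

First differences: -3, -21, -51, -93. Second differences: -18, -30, -42. Third differences: -12, -12.
Level-3 differences are constant, so g has degree 3.
Fitting a degree-3 polynomial gives g(t) = -2t³ + 3t² + 2t - 3.
Then g(6) = -315.

-315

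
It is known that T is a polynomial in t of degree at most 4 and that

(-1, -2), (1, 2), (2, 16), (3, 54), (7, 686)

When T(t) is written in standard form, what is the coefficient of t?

Write T(t) = at^4 + bt³ + ct² + dt + e; the 5 given values yield a linear system in the 5 coefficients.
Solving, the leading coefficient vanishes, and T(t) = 2t³.
The coefficient of t is 0.

0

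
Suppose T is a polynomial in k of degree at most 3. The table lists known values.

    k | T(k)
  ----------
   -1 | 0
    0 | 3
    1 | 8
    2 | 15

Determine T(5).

48

Write T(k) = ak³ + bk² + ck + d; the 4 given values yield a linear system in the 4 coefficients.
Solving, the leading coefficient vanishes, and T(k) = k² + 4k + 3.
Then T(5) = 48.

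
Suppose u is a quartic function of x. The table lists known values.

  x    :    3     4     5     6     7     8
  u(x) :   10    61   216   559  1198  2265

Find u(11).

9714

First differences: 51, 155, 343, 639, 1067. Second differences: 104, 188, 296, 428. Third differences: 84, 108, 132. Fourth differences: 24, 24.
Level-4 differences are constant, so u has degree 4.
Fitting a degree-4 polynomial gives u(x) = x^4 - 4x³ + 3x² + 3x + 1.
Then u(11) = 9714.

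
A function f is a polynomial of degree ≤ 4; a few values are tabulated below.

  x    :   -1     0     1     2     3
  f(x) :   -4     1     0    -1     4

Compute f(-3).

-56

First differences: 5, -1, -1, 5. Second differences: -6, 0, 6. Third differences: 6, 6.
Level-3 differences are constant, so f has degree 3.
Fitting a degree-3 polynomial gives f(x) = x³ - 3x² + x + 1.
Then f(-3) = -56.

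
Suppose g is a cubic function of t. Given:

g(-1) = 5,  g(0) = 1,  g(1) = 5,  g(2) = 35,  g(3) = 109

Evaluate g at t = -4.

-115

First differences: -4, 4, 30, 74. Second differences: 8, 26, 44. Third differences: 18, 18.
Level-3 differences are constant, so g has degree 3.
Fitting a degree-3 polynomial gives g(t) = 3t³ + 4t² - 3t + 1.
Then g(-4) = -115.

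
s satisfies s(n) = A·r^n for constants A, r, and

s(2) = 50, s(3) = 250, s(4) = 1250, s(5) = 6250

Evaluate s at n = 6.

Consecutive ratio: 250/50 = 5, and 1250/250 = 5, so r = 5.
Then A·5^2 = 50 gives A = 2, and s(n) = 2·5^n.
s(6) = 2·5^6 = 31250.

31250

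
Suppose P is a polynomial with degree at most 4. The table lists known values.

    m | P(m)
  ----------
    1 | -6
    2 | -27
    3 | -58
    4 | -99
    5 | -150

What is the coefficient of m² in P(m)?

-5

First differences: -21, -31, -41, -51. Second differences: -10, -10, -10.
Level-2 differences are constant, so P has degree 2.
Fitting a degree-2 polynomial gives P(m) = -5m² - 6m + 5.
The coefficient of m² is -5.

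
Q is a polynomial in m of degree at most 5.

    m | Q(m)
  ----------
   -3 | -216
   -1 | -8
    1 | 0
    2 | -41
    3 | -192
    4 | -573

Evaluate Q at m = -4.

-605

Write Q(m) = am^5 + bm^4 + cm³ + dm² + em + p; the 6 given values yield a linear system in the 6 coefficients.
Solving, the leading coefficient vanishes, and Q(m) = -2m^4 - 5m² + 4m + 3.
Then Q(-4) = -605.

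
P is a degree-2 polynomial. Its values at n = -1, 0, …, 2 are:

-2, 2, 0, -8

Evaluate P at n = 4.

-42

First differences: 4, -2, -8. Second differences: -6, -6.
Level-2 differences are constant, so P has degree 2.
Fitting a degree-2 polynomial gives P(n) = -3n² + n + 2.
Then P(4) = -42.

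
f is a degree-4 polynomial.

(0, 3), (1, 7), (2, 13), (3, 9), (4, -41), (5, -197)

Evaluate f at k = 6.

-543

First differences: 4, 6, -4, -50, -156. Second differences: 2, -10, -46, -106. Third differences: -12, -36, -60. Fourth differences: -24, -24.
Level-4 differences are constant, so f has degree 4.
Fitting a degree-4 polynomial gives f(k) = -k^4 + 4k³ - 4k² + 5k + 3.
Then f(6) = -543.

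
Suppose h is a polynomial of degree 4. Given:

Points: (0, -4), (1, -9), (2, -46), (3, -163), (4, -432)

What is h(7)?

Write h(m) = am^4 + bm³ + cm² + dm + e; the 5 given values yield a linear system in the 5 coefficients.
Solving, h(m) = -m^4 - 2m³ - 3m² + m - 4.
Then h(7) = -3231.

-3231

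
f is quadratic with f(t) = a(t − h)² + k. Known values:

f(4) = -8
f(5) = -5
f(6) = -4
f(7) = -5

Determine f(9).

First differences 3, 1, -1; second difference -2 = 2a, so a = -1.
Expanding, the t-coefficient is −2ah = 2h; matching it to the data gives h = 6, and then k = -4.
So f(t) = -1(t − 6)² − 4.
f(9) = -1·3² − 4 = -13.

-13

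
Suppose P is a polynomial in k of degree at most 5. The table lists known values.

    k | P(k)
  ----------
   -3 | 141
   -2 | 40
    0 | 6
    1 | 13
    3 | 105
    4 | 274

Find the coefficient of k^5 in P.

0

Write P(k) = ak^5 + bk^4 + ck³ + dk² + ek + p; the 6 given values yield a linear system in the 6 coefficients.
Solving, the leading coefficient vanishes, and P(k) = k^4 - k³ + 4k² + 3k + 6.
The coefficient of k^5 is 0.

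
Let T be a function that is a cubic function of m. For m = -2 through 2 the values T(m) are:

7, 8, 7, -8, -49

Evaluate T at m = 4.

-257

First differences: 1, -1, -15, -41. Second differences: -2, -14, -26. Third differences: -12, -12.
Level-3 differences are constant, so T has degree 3.
Fitting a degree-3 polynomial gives T(m) = -2m³ - 7m² - 6m + 7.
Then T(4) = -257.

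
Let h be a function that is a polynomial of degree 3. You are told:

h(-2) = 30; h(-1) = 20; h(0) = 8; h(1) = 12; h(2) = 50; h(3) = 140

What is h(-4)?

-28

First differences: -10, -12, 4, 38, 90. Second differences: -2, 16, 34, 52. Third differences: 18, 18, 18.
Level-3 differences are constant, so h has degree 3.
Fitting a degree-3 polynomial gives h(m) = 3m³ + 8m² - 7m + 8.
Then h(-4) = -28.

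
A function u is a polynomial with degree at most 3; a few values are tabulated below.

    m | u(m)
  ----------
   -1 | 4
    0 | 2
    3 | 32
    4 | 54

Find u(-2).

12

Write u(m) = am³ + bm² + cm + d; the 4 given values yield a linear system in the 4 coefficients.
Solving, the leading coefficient vanishes, and u(m) = 3m² + m + 2.
Then u(-2) = 12.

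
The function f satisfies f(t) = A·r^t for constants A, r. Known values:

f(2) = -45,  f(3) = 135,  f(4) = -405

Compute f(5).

1215

Consecutive ratio: 135/(-45) = -3, and -405/135 = -3, so r = -3.
Then A·(-3)^2 = -45 gives A = -5, and f(t) = -5·(-3)^t.
f(5) = -5·(-3)^5 = 1215.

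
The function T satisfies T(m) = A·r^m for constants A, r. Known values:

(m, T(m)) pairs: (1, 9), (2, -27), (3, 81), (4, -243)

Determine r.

-3

Consecutive ratio: -27/9 = -3, and 81/(-27) = -3, so r = -3.
Then A·(-3)^1 = 9 gives A = -3, and T(m) = -3·(-3)^m.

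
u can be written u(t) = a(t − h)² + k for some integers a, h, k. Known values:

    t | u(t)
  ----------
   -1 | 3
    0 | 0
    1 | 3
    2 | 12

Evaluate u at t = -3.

27

First differences -3, 3, 9; second difference 6 = 2a, so a = 3.
Expanding, the t-coefficient is −2ah = -6h; matching it to the data gives h = 0, and then k = 0.
So u(t) = 3(t + 0)² + 0.
u(-3) = 3·(-3)² + 0 = 27.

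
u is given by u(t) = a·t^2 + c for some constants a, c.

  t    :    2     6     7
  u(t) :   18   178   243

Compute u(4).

78

From u(2) = 18 and u(6) = 178: 4a + c = 18 and 36a + c = 178.
Subtracting: 32a = 160, so a = 5; then c = 18 − 5·4 = -2.
So u(t) = 5t² − 2, and u(4) = 78.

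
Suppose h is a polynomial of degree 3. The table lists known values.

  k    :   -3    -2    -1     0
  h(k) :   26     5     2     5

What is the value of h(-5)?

Write h(k) = ak³ + bk² + ck + d; the 4 given values yield a linear system in the 4 coefficients.
Solving, h(k) = -2k³ - 3k² + 2k + 5.
Then h(-5) = 170.

170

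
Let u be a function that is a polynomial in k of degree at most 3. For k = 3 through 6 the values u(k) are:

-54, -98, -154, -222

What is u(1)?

First differences: -44, -56, -68. Second differences: -12, -12.
Level-2 differences are constant, so u has degree 2.
Fitting a degree-2 polynomial gives u(k) = -6k² - 2k + 6.
Then u(1) = -2.

-2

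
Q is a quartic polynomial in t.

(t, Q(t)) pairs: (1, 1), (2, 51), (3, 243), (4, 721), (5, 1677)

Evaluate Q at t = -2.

-17

Write Q(t) = at^4 + bt³ + ct² + dt + e; the 5 given values yield a linear system in the 5 coefficients.
Solving, Q(t) = 2t^4 + 4t³ - 3t² + t - 3.
Then Q(-2) = -17.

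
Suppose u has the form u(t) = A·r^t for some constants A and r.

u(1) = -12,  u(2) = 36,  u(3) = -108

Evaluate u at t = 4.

324

Consecutive ratio: 36/(-12) = -3, and -108/36 = -3, so r = -3.
Then A·(-3)^1 = -12 gives A = 4, and u(t) = 4·(-3)^t.
u(4) = 4·(-3)^4 = 324.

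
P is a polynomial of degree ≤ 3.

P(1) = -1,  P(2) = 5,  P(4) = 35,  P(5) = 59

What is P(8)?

Write P(k) = ak³ + bk² + ck + d; the 4 given values yield a linear system in the 4 coefficients.
Solving, the leading coefficient vanishes, and P(k) = 3k² - 3k - 1.
Then P(8) = 167.

167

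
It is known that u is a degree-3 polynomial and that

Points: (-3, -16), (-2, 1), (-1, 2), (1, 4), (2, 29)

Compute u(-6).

-283

Write u(k) = ak³ + bk² + ck + d; the 5 given values yield a linear system in the 4 coefficients.
Solving, u(k) = 2k³ + 4k² - k - 1.
Then u(-6) = -283.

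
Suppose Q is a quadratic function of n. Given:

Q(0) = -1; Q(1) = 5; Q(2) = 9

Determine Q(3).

Write Q(n) = an² + bn + c; the 3 given values yield a linear system in the 3 coefficients.
Solving, Q(n) = -n² + 7n - 1.
Then Q(3) = 11.

11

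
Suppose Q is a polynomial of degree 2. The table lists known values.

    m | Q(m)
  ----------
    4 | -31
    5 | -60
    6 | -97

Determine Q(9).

Write Q(m) = am² + bm + c; the 3 given values yield a linear system in the 3 coefficients.
Solving, Q(m) = -4m² + 7m + 5.
Then Q(9) = -256.

-256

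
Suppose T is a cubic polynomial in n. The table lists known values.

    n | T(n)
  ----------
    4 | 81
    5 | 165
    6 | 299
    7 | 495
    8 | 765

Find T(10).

1575

Write T(n) = an³ + bn² + cn + d; the 5 given values yield a linear system in the 4 coefficients.
Solving, T(n) = 2n³ - 5n² + 7n + 5.
Then T(10) = 1575.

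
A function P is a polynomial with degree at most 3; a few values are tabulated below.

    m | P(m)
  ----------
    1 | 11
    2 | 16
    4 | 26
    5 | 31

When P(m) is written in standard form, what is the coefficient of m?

Write P(m) = am³ + bm² + cm + d; the 4 given values yield a linear system in the 4 coefficients.
Solving, the top 2 coefficients vanish, and P(m) = 5m + 6.
The coefficient of m is 5.

5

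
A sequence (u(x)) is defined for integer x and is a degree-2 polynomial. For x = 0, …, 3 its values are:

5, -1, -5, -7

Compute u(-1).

Write u(x) = ax² + bx + c; the 4 given values yield a linear system in the 3 coefficients.
Solving, u(x) = x² - 7x + 5.
Then u(-1) = 13.

13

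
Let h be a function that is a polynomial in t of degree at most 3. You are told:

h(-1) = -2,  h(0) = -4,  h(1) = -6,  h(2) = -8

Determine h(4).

First differences: -2, -2, -2.
Level-1 differences are constant, so h has degree 1.
Fitting a degree-1 polynomial gives h(t) = -2t - 4.
Then h(4) = -12.

-12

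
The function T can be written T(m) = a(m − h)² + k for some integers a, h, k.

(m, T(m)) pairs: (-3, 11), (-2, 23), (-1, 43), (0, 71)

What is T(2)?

First differences 12, 20, 28; second difference 8 = 2a, so a = 4.
Expanding, the m-coefficient is −2ah = -8h; matching it to the data gives h = -4, and then k = 7.
So T(m) = 4(m + 4)² + 7.
T(2) = 4·6² + 7 = 151.

151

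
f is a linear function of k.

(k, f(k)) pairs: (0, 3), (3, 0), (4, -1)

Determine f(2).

Write f(k) = ak + b; the 3 given values yield a linear system in the 2 coefficients.
Solving, f(k) = -k + 3.
Then f(2) = 1.

1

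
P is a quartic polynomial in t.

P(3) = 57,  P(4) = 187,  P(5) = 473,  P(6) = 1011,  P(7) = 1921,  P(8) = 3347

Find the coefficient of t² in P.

5

First differences: 130, 286, 538, 910, 1426. Second differences: 156, 252, 372, 516. Third differences: 96, 120, 144. Fourth differences: 24, 24.
Level-4 differences are constant, so P has degree 4.
Fitting a degree-4 polynomial gives P(t) = t^4 - 2t³ + 5t² - 6t + 3.
The coefficient of t² is 5.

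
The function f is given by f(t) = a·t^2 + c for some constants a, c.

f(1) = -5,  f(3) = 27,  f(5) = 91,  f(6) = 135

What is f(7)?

From f(1) = -5 and f(3) = 27: 1a + c = -5 and 9a + c = 27.
Subtracting: 8a = 32, so a = 4; then c = -5 − 4·1 = -9.
So f(t) = 4t² − 9, and f(7) = 187.

187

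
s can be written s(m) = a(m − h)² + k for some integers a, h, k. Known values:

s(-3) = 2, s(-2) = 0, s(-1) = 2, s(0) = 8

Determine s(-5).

18

First differences -2, 2, 6; second difference 4 = 2a, so a = 2.
Expanding, the m-coefficient is −2ah = -4h; matching it to the data gives h = -2, and then k = 0.
So s(m) = 2(m + 2)² + 0.
s(-5) = 2·(-3)² + 0 = 18.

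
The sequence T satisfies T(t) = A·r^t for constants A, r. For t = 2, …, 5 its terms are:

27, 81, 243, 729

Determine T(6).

2187

Consecutive ratio: 81/27 = 3, and 243/81 = 3, so r = 3.
Then A·3^2 = 27 gives A = 3, and T(t) = 3·3^t.
T(6) = 3·3^6 = 2187.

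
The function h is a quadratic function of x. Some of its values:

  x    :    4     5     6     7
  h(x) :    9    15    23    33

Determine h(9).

59

First differences: 6, 8, 10. Second differences: 2, 2.
Level-2 differences are constant, so h has degree 2.
Fitting a degree-2 polynomial gives h(x) = x² - 3x + 5.
Then h(9) = 59.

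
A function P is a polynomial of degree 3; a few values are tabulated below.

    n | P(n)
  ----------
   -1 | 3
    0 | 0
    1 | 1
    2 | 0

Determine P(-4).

Write P(n) = an³ + bn² + cn + d; the 4 given values yield a linear system in the 4 coefficients.
Solving, P(n) = -n³ + 2n².
Then P(-4) = 96.

96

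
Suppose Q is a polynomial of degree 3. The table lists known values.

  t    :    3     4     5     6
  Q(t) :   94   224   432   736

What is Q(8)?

Write Q(t) = at³ + bt² + ct + d; the 4 given values yield a linear system in the 4 coefficients.
Solving, Q(t) = 3t³ + 3t² - 2t - 8.
Then Q(8) = 1704.

1704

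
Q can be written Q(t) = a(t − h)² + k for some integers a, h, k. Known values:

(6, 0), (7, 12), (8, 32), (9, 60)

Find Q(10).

96

First differences 12, 20, 28; second difference 8 = 2a, so a = 4.
Expanding, the t-coefficient is −2ah = -8h; matching it to the data gives h = 5, and then k = -4.
So Q(t) = 4(t − 5)² − 4.
Q(10) = 4·5² − 4 = 96.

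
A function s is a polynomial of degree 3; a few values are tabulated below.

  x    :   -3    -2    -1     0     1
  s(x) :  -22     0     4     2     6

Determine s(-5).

Write s(x) = ax³ + bx² + cx + d; the 5 given values yield a linear system in the 4 coefficients.
Solving, s(x) = 2x³ + 3x² - x + 2.
Then s(-5) = -168.

-168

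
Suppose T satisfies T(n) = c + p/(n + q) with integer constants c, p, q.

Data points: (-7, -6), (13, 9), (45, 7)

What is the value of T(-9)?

(T(n) − c)(n + q) = p for each data point; the three points give a linear system in c and q, then p follows.
Solving: c = 6, q = 3, p = 48, so T(n) = 6 + 48/(n + 3).
Then T(-9) = 6 + 48/(-6) = -2.

-2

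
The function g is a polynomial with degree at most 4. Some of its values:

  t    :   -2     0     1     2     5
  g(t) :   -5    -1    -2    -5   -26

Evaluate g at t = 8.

-65

Write g(t) = at^4 + bt³ + ct² + dt + e; the 5 given values yield a linear system in the 5 coefficients.
Solving, the top 2 coefficients vanish, and g(t) = -t² - 1.
Then g(8) = -65.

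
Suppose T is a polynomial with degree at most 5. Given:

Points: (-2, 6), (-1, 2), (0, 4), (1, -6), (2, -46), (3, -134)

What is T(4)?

First differences: -4, 2, -10, -40, -88. Second differences: 6, -12, -30, -48. Third differences: -18, -18, -18.
Level-3 differences are constant, so T has degree 3.
Fitting a degree-3 polynomial gives T(m) = -3m³ - 6m² - m + 4.
Then T(4) = -288.

-288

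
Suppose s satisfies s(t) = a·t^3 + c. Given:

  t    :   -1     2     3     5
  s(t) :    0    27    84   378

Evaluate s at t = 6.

651

From s(-1) = 0 and s(2) = 27: -1a + c = 0 and 8a + c = 27.
Subtracting: 9a = 27, so a = 3; then c = 0 − 3·(-1) = 3.
So s(t) = 3t³ + 3, and s(6) = 651.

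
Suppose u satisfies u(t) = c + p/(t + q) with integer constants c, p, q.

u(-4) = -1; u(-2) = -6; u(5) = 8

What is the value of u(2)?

14

(u(t) − c)(t + q) = p for each data point; the three points give a linear system in c and q, then p follows.
Solving: c = 4, q = 0, p = 20, so u(t) = 4 + 20/(t + 0).
Then u(2) = 4 + 20/2 = 14.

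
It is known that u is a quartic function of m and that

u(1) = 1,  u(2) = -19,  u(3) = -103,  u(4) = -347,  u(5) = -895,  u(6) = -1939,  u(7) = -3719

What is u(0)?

5

First differences: -20, -84, -244, -548, -1044, -1780. Second differences: -64, -160, -304, -496, -736. Third differences: -96, -144, -192, -240. Fourth differences: -48, -48, -48.
Level-4 differences are constant, so u has degree 4.
Fitting a degree-4 polynomial gives u(m) = -2m^4 + 4m³ - 6m² + 5.
The constant term is u(0) = 5.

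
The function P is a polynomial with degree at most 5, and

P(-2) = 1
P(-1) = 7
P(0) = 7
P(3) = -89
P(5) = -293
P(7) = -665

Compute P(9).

-1253

Write P(m) = am^5 + bm^4 + cm³ + dm² + em + p; the 6 given values yield a linear system in the 6 coefficients.
Solving, the top 2 coefficients vanish, and P(m) = -m³ - 6m² - 5m + 7.
Then P(9) = -1253.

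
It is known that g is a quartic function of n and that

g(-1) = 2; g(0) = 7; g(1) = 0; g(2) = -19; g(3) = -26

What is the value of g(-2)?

9

Write g(n) = an^4 + bn³ + cn² + dn + e; the 5 given values yield a linear system in the 5 coefficients.
Solving, g(n) = n^4 - 2n³ - 7n² + n + 7.
Then g(-2) = 9.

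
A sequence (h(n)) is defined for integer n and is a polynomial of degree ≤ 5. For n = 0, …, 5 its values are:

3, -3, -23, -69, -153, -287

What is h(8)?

First differences: -6, -20, -46, -84, -134. Second differences: -14, -26, -38, -50. Third differences: -12, -12, -12.
Level-3 differences are constant, so h has degree 3.
Fitting a degree-3 polynomial gives h(n) = -2n³ - n² - 3n + 3.
Then h(8) = -1109.

-1109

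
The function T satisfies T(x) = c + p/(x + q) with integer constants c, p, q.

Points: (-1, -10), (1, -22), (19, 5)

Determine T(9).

(T(x) − c)(x + q) = p for each data point; the three points give a linear system in c and q, then p follows.
Solving: c = 2, q = -3, p = 48, so T(x) = 2 + 48/(x − 3).
Then T(9) = 2 + 48/6 = 10.

10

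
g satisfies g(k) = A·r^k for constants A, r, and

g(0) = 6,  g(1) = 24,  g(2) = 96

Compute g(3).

384

Consecutive ratio: 24/6 = 4, and 96/24 = 4, so r = 4.
Then A·4^0 = 6 gives A = 6, and g(k) = 6·4^k.
g(3) = 6·4^3 = 384.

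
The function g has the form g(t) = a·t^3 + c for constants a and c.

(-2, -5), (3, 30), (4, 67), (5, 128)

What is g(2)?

11

From g(-2) = -5 and g(3) = 30: -8a + c = -5 and 27a + c = 30.
Subtracting: 35a = 35, so a = 1; then c = -5 − 1·(-8) = 3.
So g(t) = 1t³ + 3, and g(2) = 11.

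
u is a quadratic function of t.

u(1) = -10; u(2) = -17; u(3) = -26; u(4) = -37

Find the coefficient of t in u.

-4

Write u(t) = at² + bt + c; the 4 given values yield a linear system in the 3 coefficients.
Solving, u(t) = -t² - 4t - 5.
The coefficient of t is -4.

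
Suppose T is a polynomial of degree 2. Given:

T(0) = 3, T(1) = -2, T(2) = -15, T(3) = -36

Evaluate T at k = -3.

-30

Write T(k) = ak² + bk + c; the 4 given values yield a linear system in the 3 coefficients.
Solving, T(k) = -4k² - k + 3.
Then T(-3) = -30.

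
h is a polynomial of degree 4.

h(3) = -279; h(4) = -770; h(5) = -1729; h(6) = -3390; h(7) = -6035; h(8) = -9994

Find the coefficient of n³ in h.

-3

Write h(n) = an^4 + bn³ + cn² + dn + e; the 6 given values yield a linear system in the 5 coefficients.
Solving, h(n) = -2n^4 - 3n³ - 4n² - 2n + 6.
The coefficient of n³ is -3.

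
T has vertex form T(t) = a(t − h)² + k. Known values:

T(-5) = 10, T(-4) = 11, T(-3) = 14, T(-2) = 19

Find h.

First differences 1, 3, 5; second difference 2 = 2a, so a = 1.
Expanding, the t-coefficient is −2ah = -2h; matching it to the data gives h = -5, and then k = 10.
So T(t) = 1(t + 5)² + 10.
Hence h = -5.

-5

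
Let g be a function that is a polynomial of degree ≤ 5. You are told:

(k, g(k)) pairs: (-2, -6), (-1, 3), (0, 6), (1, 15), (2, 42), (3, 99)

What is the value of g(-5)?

Write g(k) = ak^5 + bk^4 + ck³ + dk² + ek + p; the 6 given values yield a linear system in the 6 coefficients.
Solving, the top 2 coefficients vanish, and g(k) = 2k³ + 3k² + 4k + 6.
Then g(-5) = -189.

-189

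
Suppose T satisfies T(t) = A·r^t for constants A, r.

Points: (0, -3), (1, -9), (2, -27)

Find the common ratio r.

3

Consecutive ratio: -9/(-3) = 3, and -27/(-9) = 3, so r = 3.
Then A·3^0 = -3 gives A = -3, and T(t) = -3·3^t.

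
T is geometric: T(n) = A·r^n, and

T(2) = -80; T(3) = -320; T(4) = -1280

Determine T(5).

-5120

Consecutive ratio: -320/(-80) = 4, and -1280/(-320) = 4, so r = 4.
Then A·4^2 = -80 gives A = -5, and T(n) = -5·4^n.
T(5) = -5·4^5 = -5120.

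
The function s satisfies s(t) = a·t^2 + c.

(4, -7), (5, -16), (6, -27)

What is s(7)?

-40

From s(4) = -7 and s(5) = -16: 16a + c = -7 and 25a + c = -16.
Subtracting: 9a = -9, so a = -1; then c = -7 − (-1)·16 = 9.
So s(t) = -1t² + 9, and s(7) = -40.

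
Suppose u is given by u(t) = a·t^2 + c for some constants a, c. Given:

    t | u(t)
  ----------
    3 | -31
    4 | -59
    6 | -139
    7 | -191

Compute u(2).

-11

From u(3) = -31 and u(4) = -59: 9a + c = -31 and 16a + c = -59.
Subtracting: 7a = -28, so a = -4; then c = -31 − (-4)·9 = 5.
So u(t) = -4t² + 5, and u(2) = -11.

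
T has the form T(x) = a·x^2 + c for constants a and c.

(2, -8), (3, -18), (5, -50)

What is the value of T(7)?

From T(2) = -8 and T(3) = -18: 4a + c = -8 and 9a + c = -18.
Subtracting: 5a = -10, so a = -2; then c = -8 − (-2)·4 = 0.
So T(x) = -2x² + 0, and T(7) = -98.

-98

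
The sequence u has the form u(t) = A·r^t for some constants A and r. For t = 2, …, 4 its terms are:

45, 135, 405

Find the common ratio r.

Consecutive ratio: 135/45 = 3, and 405/135 = 3, so r = 3.
Then A·3^2 = 45 gives A = 5, and u(t) = 5·3^t.

3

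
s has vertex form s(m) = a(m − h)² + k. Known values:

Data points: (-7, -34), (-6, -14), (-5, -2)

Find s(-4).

2

First differences 20, 12; second difference -8 = 2a, so a = -4.
Expanding, the m-coefficient is −2ah = 8h; matching it to the data gives h = -4, and then k = 2.
So s(m) = -4(m + 4)² + 2.
s(-4) = -4·0² + 2 = 2.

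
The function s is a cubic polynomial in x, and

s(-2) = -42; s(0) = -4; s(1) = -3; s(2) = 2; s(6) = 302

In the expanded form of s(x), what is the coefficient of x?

Write s(x) = ax³ + bx² + cx + d; the 5 given values yield a linear system in the 4 coefficients.
Solving, s(x) = 2x³ - 4x² + 3x - 4.
The coefficient of x is 3.

3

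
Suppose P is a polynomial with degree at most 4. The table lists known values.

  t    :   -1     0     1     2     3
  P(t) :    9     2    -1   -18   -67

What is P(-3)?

107

First differences: -7, -3, -17, -49. Second differences: 4, -14, -32. Third differences: -18, -18.
Level-3 differences are constant, so P has degree 3.
Fitting a degree-3 polynomial gives P(t) = -3t³ + 2t² - 2t + 2.
Then P(-3) = 107.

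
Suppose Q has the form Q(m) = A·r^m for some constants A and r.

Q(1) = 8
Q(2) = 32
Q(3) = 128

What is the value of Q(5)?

2048

Consecutive ratio: 32/8 = 4, and 128/32 = 4, so r = 4.
Then A·4^1 = 8 gives A = 2, and Q(m) = 2·4^m.
Q(5) = 2·4^5 = 2048.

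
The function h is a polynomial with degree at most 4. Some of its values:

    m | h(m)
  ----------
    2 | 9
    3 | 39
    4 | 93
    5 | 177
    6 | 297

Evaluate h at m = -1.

First differences: 30, 54, 84, 120. Second differences: 24, 30, 36. Third differences: 6, 6.
Level-3 differences are constant, so h has degree 3.
Fitting a degree-3 polynomial gives h(m) = m³ + 3m² - 4m - 3.
Then h(-1) = 3.

3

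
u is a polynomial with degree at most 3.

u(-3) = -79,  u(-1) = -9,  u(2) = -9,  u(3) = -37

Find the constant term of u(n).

5

Write u(n) = an³ + bn² + cn + d; the 4 given values yield a linear system in the 4 coefficients.
Solving, the leading coefficient vanishes, and u(n) = -7n² + 7n + 5.
The constant term is u(0) = 5.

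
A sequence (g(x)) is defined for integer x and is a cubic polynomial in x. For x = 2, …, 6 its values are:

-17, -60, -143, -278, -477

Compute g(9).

First differences: -43, -83, -135, -199. Second differences: -40, -52, -64. Third differences: -12, -12.
Level-3 differences are constant, so g has degree 3.
Fitting a degree-3 polynomial gives g(x) = -2x³ - 2x² + 5x - 3.
Then g(9) = -1578.

-1578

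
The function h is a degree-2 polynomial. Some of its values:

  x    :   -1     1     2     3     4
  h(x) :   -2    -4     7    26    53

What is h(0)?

-7

Write h(x) = ax² + bx + c; the 5 given values yield a linear system in the 3 coefficients.
Solving, h(x) = 4x² - x - 7.
The constant term is h(0) = -7.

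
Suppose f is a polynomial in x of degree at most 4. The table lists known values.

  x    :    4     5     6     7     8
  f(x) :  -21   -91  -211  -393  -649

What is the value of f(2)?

Write f(x) = ax^4 + bx³ + cx² + dx + e; the 5 given values yield a linear system in the 5 coefficients.
Solving, the leading coefficient vanishes, and f(x) = -2x³ + 5x² + 7x - 1.
Then f(2) = 17.

17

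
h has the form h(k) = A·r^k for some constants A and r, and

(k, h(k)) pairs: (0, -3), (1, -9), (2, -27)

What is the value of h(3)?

-81

Consecutive ratio: -9/(-3) = 3, and -27/(-9) = 3, so r = 3.
Then A·3^0 = -3 gives A = -3, and h(k) = -3·3^k.
h(3) = -3·3^3 = -81.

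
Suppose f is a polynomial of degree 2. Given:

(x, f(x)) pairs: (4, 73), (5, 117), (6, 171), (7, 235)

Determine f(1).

1

First differences: 44, 54, 64. Second differences: 10, 10.
Level-2 differences are constant, so f has degree 2.
Fitting a degree-2 polynomial gives f(x) = 5x² - x - 3.
Then f(1) = 1.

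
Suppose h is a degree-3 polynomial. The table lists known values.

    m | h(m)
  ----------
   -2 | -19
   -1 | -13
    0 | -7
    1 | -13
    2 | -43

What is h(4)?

First differences: 6, 6, -6, -30. Second differences: 0, -12, -24. Third differences: -12, -12.
Level-3 differences are constant, so h has degree 3.
Fitting a degree-3 polynomial gives h(m) = -2m³ - 6m² + 2m - 7.
Then h(4) = -223.

-223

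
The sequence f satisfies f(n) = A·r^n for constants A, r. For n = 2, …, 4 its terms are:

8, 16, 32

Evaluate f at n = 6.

128

Consecutive ratio: 16/8 = 2, and 32/16 = 2, so r = 2.
Then A·2^2 = 8 gives A = 2, and f(n) = 2·2^n.
f(6) = 2·2^6 = 128.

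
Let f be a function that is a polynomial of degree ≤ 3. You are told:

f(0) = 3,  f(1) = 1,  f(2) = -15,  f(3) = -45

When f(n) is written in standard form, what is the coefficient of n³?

First differences: -2, -16, -30. Second differences: -14, -14.
Level-2 differences are constant, so f has degree 2.
Fitting a degree-2 polynomial gives f(n) = -7n² + 5n + 3.
The coefficient of n³ is 0.

0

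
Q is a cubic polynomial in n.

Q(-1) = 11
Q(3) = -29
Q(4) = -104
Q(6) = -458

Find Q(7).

-773

Write Q(n) = an³ + bn² + cn + d; the 4 given values yield a linear system in the 4 coefficients.
Solving, Q(n) = -3n³ + 5n² + n + 4.
Then Q(7) = -773.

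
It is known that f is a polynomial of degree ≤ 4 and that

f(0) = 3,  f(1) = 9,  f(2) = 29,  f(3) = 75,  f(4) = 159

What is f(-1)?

-1

First differences: 6, 20, 46, 84. Second differences: 14, 26, 38. Third differences: 12, 12.
Level-3 differences are constant, so f has degree 3.
Fitting a degree-3 polynomial gives f(m) = 2m³ + m² + 3m + 3.
Then f(-1) = -1.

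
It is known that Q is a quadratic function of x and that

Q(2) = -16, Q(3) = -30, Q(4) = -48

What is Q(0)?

0

Write Q(x) = ax² + bx + c; the 3 given values yield a linear system in the 3 coefficients.
Solving, Q(x) = -2x² - 4x.
The constant term is Q(0) = 0.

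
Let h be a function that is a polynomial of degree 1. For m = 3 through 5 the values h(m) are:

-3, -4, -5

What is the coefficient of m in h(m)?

Write h(m) = am + b; the 3 given values yield a linear system in the 2 coefficients.
Solving, h(m) = -m.
The coefficient of m is -1.

-1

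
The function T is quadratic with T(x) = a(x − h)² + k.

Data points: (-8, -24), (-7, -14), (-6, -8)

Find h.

First differences 10, 6; second difference -4 = 2a, so a = -2.
Expanding, the x-coefficient is −2ah = 4h; matching it to the data gives h = -5, and then k = -6.
So T(x) = -2(x + 5)² − 6.
Hence h = -5.

-5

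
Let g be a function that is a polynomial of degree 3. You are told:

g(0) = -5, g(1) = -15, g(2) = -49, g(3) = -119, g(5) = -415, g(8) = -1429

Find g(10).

-2625

Write g(m) = am³ + bm² + cm + d; the 6 given values yield a linear system in the 4 coefficients.
Solving, g(m) = -2m³ - 6m² - 2m - 5.
Then g(10) = -2625.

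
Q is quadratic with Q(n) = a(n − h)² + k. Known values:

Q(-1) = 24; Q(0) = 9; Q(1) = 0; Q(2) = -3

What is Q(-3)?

First differences -15, -9, -3; second difference 6 = 2a, so a = 3.
Expanding, the n-coefficient is −2ah = -6h; matching it to the data gives h = 2, and then k = -3.
So Q(n) = 3(n − 2)² − 3.
Q(-3) = 3·(-5)² − 3 = 72.

72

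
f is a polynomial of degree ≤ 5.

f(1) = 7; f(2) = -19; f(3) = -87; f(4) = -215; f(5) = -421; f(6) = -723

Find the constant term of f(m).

9

First differences: -26, -68, -128, -206, -302. Second differences: -42, -60, -78, -96. Third differences: -18, -18, -18.
Level-3 differences are constant, so f has degree 3.
Fitting a degree-3 polynomial gives f(m) = -3m³ - 3m² + 4m + 9.
The constant term is f(0) = 9.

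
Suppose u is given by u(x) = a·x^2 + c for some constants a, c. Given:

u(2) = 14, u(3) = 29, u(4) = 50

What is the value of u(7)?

From u(2) = 14 and u(3) = 29: 4a + c = 14 and 9a + c = 29.
Subtracting: 5a = 15, so a = 3; then c = 14 − 3·4 = 2.
So u(x) = 3x² + 2, and u(7) = 149.

149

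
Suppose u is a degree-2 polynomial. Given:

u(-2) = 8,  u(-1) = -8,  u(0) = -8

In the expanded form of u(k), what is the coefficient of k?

8

Write u(k) = ak² + bk + c; the 3 given values yield a linear system in the 3 coefficients.
Solving, u(k) = 8k² + 8k - 8.
The coefficient of k is 8.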